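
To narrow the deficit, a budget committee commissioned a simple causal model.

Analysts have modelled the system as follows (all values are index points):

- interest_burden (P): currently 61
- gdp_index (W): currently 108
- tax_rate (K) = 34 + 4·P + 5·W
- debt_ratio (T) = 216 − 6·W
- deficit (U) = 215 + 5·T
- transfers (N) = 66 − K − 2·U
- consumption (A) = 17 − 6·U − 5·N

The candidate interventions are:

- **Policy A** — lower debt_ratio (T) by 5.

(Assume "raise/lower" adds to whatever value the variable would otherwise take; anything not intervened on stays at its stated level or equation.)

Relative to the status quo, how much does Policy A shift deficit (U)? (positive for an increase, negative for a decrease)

Baseline:
  W = 108
  T = 216 − 6·108 = -432
  U = 215 + 5·(-432) = -1945
Policy A (T − 5):
  W = 108
  T = 216 − 6·108 (−5 from intervention) = -437
  U = 215 + 5·(-437) = -1970
Change in U: -1970 − (-1945) = -25

-25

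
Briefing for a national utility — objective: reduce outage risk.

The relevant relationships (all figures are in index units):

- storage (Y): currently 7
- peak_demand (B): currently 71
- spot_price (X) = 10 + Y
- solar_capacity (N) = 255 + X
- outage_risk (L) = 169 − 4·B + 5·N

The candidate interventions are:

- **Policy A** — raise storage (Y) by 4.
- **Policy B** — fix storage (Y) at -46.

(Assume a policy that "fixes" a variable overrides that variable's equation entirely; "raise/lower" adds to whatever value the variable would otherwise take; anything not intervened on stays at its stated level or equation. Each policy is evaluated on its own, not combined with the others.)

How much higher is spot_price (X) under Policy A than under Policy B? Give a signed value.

57

Policy A (Y + 4):
  Y = 7 + 4 = 11
  X = 10 + 11 = 21
Policy B (Y := -46):
  Y = -46
  X = 10 + (-46) = -36
X: 21 − (-36) = 57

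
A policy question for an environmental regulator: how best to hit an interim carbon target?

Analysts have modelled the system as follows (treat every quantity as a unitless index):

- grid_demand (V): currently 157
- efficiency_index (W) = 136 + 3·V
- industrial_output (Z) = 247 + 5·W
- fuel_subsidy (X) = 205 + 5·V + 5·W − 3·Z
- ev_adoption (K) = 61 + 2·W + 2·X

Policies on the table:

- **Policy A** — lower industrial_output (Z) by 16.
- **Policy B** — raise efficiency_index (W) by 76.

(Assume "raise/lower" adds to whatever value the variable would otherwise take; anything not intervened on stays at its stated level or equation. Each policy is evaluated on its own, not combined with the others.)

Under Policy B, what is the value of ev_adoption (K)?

-11735

Policy B (W + 76):
  V = 157
  W = 136 + 3·157 (+76 from intervention) = 683
  Z = 247 + 5·683 = 3662
  X = 205 + 5·157 + 5·683 − 3·3662 = -6581
  K = 61 + 2·683 + 2·(-6581) = -11735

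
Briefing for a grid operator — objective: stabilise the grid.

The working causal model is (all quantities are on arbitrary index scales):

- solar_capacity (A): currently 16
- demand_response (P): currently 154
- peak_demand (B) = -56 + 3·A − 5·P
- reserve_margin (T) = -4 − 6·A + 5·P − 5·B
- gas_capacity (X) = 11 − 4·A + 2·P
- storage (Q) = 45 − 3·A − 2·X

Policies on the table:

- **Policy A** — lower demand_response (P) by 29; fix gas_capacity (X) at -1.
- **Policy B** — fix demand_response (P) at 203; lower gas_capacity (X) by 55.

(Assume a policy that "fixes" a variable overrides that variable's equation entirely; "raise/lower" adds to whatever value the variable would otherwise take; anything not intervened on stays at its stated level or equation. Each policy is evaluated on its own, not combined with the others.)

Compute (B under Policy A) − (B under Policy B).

Policy A (P − 29, X := -1):
  A = 16
  P = 154 − 29 = 125
  B = -56 + 3·16 − 5·125 = -633
Policy B (P := 203, X − 55):
  A = 16
  P = 203
  B = -56 + 3·16 − 5·203 = -1023
B: -633 − (-1023) = 390

390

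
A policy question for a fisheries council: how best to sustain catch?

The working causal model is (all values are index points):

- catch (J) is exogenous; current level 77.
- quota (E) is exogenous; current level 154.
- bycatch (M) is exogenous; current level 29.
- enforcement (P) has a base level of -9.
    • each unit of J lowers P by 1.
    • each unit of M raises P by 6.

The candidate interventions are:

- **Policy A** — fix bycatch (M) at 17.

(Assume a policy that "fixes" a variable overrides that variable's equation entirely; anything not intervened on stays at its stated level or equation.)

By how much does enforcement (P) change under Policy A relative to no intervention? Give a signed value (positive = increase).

Baseline:
  J = 77
  M = 29
  P = -9 − 77 + 6·29 = 88
Policy A (M := 17):
  J = 77
  M = 17
  P = -9 − 77 + 6·17 = 16
Change in P: 16 − 88 = -72

-72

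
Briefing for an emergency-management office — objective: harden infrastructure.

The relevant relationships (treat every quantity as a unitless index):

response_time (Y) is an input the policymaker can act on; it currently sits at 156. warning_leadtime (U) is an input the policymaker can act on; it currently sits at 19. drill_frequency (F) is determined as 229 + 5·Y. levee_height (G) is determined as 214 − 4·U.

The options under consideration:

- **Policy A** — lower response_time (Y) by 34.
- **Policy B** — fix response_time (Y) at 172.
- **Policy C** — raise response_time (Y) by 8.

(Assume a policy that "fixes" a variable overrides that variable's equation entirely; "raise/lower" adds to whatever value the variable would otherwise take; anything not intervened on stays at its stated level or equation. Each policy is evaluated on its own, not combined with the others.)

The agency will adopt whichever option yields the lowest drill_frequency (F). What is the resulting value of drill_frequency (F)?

Policy A (Y − 34):
  Y = 156 − 34 = 122
  F = 229 + 5·122 = 839
Policy B (Y := 172):
  Y = 172
  F = 229 + 5·172 = 1089
Policy C (Y + 8):
  Y = 156 + 8 = 164
  F = 229 + 5·164 = 1049
Comparing — Policy A: F=839, Policy B: F=1089, Policy C: F=1049. Lowest is 839 (Policy A).

839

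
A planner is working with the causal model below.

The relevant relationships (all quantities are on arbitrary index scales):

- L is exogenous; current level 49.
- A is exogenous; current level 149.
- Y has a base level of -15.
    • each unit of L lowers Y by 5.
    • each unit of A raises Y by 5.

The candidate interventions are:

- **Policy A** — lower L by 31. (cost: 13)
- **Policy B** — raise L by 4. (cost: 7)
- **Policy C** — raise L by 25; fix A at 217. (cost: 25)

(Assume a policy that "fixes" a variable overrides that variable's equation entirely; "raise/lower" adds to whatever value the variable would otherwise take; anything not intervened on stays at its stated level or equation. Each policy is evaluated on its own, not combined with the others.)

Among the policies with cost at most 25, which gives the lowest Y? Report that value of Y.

Policy A (L − 31):
  L = 49 − 31 = 18
  A = 149
  Y = -15 − 5·18 + 5·149 = 640
Policy B (L + 4):
  L = 49 + 4 = 53
  A = 149
  Y = -15 − 5·53 + 5·149 = 465
Policy C (L + 25, A := 217):
  L = 49 + 25 = 74
  A = 217
  Y = -15 − 5·74 + 5·217 = 700
Comparing — Policy A: Y=640, Policy B: Y=465, Policy C: Y=700. Lowest is 465 (Policy B).

465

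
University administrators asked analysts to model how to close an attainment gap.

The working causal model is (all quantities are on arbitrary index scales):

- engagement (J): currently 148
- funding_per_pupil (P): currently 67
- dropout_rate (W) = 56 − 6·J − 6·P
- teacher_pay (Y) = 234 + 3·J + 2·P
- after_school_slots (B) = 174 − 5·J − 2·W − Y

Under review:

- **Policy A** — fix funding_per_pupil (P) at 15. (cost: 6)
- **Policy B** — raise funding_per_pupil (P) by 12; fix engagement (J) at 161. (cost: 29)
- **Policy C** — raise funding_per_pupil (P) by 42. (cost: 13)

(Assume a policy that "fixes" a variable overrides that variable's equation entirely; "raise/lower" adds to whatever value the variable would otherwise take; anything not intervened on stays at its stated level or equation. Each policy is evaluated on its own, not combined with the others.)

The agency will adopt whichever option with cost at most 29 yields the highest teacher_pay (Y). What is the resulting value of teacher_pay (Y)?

896

Policy A (P := 15):
  J = 148
  P = 15
  Y = 234 + 3·148 + 2·15 = 708
Policy B (P + 12, J := 161):
  J = 161
  P = 67 + 12 = 79
  Y = 234 + 3·161 + 2·79 = 875
Policy C (P + 42):
  J = 148
  P = 67 + 42 = 109
  Y = 234 + 3·148 + 2·109 = 896
Comparing — Policy A: Y=708, Policy B: Y=875, Policy C: Y=896. Highest is 896 (Policy C).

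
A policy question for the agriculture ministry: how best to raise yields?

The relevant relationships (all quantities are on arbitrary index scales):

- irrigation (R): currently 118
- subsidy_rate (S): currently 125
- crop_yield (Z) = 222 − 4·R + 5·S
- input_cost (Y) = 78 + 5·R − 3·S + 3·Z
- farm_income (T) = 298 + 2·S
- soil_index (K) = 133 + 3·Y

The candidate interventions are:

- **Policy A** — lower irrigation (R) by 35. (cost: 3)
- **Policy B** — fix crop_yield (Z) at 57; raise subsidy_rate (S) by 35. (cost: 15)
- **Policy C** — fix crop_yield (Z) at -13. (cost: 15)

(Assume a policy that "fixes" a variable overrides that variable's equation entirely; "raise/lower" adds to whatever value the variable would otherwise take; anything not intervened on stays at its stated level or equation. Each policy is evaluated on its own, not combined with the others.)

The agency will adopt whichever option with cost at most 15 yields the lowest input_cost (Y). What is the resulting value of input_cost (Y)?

Policy A (R − 35):
  R = 118 − 35 = 83
  S = 125
  Z = 222 − 4·83 + 5·125 = 515
  Y = 78 + 5·83 − 3·125 + 3·515 = 1663
Policy B (Z := 57, S + 35):
  R = 118
  S = 125 + 35 = 160
  Z = 57
  Y = 78 + 5·118 − 3·160 + 3·57 = 359
Policy C (Z := -13):
  R = 118
  S = 125
  Z = -13
  Y = 78 + 5·118 − 3·125 + 3·(-13) = 254
Comparing — Policy A: Y=1663, Policy B: Y=359, Policy C: Y=254. Lowest is 254 (Policy C).

254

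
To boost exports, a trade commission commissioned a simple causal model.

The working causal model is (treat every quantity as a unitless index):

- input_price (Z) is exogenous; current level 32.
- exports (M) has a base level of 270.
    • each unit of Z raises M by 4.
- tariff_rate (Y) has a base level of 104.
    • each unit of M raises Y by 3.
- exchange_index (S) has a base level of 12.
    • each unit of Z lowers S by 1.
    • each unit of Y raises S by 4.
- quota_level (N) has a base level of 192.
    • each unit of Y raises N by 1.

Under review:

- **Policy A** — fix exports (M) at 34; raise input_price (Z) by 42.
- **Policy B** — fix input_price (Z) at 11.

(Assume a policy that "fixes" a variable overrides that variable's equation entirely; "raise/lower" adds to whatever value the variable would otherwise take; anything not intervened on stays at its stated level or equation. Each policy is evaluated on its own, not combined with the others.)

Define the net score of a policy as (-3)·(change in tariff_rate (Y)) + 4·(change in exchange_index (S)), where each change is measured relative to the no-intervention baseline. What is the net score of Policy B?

Baseline:
  Z = 32
  M = 270 + 4·32 = 398
  Y = 104 + 3·398 = 1298
  S = 12 − 32 + 4·1298 = 5172
Policy B (Z := 11):
  Z = 11
  M = 270 + 4·11 = 314
  Y = 104 + 3·314 = 1046
  S = 12 − 11 + 4·1046 = 4185
ΔY = 1046 − 1298 = -252; ΔS = 4185 − 5172 = -987
Score = (-3)·(-252) + 4·(-987) = -3192

-3192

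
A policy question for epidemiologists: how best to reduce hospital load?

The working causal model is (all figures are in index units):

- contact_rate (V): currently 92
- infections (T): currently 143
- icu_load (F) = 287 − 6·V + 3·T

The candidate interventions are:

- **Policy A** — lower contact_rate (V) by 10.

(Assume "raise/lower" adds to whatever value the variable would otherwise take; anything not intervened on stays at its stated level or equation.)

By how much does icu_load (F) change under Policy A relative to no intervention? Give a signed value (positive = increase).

Baseline:
  V = 92
  T = 143
  F = 287 − 6·92 + 3·143 = 164
Policy A (V − 10):
  V = 92 − 10 = 82
  T = 143
  F = 287 − 6·82 + 3·143 = 224
Change in F: 224 − 164 = 60

60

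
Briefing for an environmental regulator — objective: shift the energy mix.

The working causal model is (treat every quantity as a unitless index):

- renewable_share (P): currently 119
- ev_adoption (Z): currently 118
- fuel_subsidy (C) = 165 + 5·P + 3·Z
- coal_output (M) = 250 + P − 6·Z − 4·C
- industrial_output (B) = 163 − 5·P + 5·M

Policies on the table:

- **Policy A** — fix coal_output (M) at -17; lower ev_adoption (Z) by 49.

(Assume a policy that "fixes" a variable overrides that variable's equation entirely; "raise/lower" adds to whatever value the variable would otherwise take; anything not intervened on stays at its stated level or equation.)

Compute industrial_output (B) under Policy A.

Policy A (M := -17, Z − 49):
  P = 119
  Z = 118 − 49 = 69
  C = 165 + 5·119 + 3·69 = 967
  M = -17
  B = 163 − 5·119 + 5·(-17) = -517

-517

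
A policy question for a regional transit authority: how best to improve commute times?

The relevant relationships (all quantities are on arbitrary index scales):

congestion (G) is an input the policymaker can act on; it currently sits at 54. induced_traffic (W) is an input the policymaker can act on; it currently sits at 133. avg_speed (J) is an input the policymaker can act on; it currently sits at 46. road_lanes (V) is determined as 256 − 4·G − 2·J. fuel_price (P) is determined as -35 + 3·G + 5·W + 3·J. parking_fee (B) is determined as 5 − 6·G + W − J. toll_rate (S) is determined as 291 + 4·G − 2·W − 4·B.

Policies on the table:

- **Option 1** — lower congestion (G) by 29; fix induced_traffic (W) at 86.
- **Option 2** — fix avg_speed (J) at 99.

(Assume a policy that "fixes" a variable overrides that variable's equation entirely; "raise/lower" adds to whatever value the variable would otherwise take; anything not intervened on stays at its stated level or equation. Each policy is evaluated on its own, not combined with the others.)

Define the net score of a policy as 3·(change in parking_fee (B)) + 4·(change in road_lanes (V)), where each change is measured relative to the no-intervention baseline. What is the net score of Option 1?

Baseline:
  G = 54
  W = 133
  J = 46
  V = 256 − 4·54 − 2·46 = -52
  B = 5 − 6·54 + 133 − 46 = -232
Option 1 (G − 29, W := 86):
  G = 54 − 29 = 25
  W = 86
  J = 46
  V = 256 − 4·25 − 2·46 = 64
  B = 5 − 6·25 + 86 − 46 = -105
ΔB = -105 − (-232) = 127; ΔV = 64 − (-52) = 116
Score = 3·127 + 4·116 = 845

845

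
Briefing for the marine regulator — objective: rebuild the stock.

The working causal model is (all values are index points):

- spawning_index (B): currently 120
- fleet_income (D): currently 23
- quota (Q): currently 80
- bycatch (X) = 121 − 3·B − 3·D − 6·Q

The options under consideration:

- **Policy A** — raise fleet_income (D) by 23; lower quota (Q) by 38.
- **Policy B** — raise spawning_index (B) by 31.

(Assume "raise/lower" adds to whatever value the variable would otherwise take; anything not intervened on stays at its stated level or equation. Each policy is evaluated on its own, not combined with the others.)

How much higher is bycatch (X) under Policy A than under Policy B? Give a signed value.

Policy A (D + 23, Q − 38):
  B = 120
  D = 23 + 23 = 46
  Q = 80 − 38 = 42
  X = 121 − 3·120 − 3·46 − 6·42 = -629
Policy B (B + 31):
  B = 120 + 31 = 151
  D = 23
  Q = 80
  X = 121 − 3·151 − 3·23 − 6·80 = -881
X: -629 − (-881) = 252

252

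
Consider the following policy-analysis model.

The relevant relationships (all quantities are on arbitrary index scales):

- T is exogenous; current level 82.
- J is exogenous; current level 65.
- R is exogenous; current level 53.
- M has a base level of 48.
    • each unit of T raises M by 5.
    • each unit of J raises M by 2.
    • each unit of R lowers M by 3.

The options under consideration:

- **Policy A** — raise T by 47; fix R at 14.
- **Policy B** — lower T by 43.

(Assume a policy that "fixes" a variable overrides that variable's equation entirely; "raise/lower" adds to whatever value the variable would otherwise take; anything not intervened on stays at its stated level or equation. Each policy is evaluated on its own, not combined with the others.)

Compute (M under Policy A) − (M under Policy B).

567

Policy A (T + 47, R := 14):
  T = 82 + 47 = 129
  J = 65
  R = 14
  M = 48 + 5·129 + 2·65 − 3·14 = 781
Policy B (T − 43):
  T = 82 − 43 = 39
  J = 65
  R = 53
  M = 48 + 5·39 + 2·65 − 3·53 = 214
M: 781 − 214 = 567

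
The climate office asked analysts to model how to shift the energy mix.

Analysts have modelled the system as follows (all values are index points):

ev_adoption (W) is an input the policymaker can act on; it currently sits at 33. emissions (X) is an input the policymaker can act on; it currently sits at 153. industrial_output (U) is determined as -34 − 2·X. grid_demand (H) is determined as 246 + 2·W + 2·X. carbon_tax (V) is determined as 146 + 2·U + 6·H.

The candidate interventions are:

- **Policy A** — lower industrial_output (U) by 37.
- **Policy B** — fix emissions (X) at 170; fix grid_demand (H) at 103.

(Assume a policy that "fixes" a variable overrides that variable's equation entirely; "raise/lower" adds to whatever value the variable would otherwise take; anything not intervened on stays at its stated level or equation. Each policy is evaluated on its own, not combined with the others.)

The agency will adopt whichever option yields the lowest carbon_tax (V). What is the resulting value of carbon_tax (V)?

Policy A (U − 37):
  W = 33
  X = 153
  U = -34 − 2·153 (−37 from intervention) = -377
  H = 246 + 2·33 + 2·153 = 618
  V = 146 + 2·(-377) + 6·618 = 3100
Policy B (X := 170, H := 103):
  W = 33
  X = 170
  U = -34 − 2·170 = -374
  H = 103
  V = 146 + 2·(-374) + 6·103 = 16
Comparing — Policy A: V=3100, Policy B: V=16. Lowest is 16 (Policy B).

16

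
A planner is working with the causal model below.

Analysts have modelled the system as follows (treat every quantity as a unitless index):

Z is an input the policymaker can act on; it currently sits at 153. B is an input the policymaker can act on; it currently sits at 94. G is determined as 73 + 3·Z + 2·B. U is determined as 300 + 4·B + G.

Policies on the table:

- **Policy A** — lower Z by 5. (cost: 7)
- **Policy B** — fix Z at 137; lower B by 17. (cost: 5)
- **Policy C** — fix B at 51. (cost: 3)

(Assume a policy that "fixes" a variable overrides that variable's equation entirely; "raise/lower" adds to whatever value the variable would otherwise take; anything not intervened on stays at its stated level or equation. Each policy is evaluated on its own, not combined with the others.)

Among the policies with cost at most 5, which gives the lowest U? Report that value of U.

Policy B (Z := 137, B − 17):
  Z = 137
  B = 94 − 17 = 77
  G = 73 + 3·137 + 2·77 = 638
  U = 300 + 4·77 + 638 = 1246
Policy C (B := 51):
  Z = 153
  B = 51
  G = 73 + 3·153 + 2·51 = 634
  U = 300 + 4·51 + 634 = 1138
Comparing — Policy B: U=1246, Policy C: U=1138. Lowest is 1138 (Policy C).

1138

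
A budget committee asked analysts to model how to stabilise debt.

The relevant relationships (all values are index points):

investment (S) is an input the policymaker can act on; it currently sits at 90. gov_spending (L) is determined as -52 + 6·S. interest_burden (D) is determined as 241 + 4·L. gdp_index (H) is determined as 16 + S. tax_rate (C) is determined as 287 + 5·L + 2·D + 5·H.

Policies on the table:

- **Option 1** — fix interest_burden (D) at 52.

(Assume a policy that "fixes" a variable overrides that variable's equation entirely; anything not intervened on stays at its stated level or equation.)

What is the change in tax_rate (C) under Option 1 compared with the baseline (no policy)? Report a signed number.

Baseline:
  S = 90
  L = -52 + 6·90 = 488
  D = 241 + 4·488 = 2193
  H = 16 + 90 = 106
  C = 287 + 5·488 + 2·2193 + 5·106 = 7643
Option 1 (D := 52):
  S = 90
  L = -52 + 6·90 = 488
  D = 52
  H = 16 + 90 = 106
  C = 287 + 5·488 + 2·52 + 5·106 = 3361
Change in C: 3361 − 7643 = -4282

-4282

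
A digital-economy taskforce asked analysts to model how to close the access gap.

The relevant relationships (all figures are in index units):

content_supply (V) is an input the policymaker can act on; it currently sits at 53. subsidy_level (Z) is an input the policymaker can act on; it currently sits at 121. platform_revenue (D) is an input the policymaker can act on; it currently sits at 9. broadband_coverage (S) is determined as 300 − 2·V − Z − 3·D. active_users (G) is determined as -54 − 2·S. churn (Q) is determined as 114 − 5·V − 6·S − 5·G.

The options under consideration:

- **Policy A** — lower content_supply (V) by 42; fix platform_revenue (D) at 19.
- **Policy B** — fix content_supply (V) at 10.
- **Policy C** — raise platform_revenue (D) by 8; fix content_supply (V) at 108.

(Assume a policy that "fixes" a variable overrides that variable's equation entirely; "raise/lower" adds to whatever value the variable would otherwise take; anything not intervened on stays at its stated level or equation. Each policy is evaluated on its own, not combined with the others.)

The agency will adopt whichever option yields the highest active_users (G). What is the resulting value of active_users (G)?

Policy A (V − 42, D := 19):
  V = 53 − 42 = 11
  Z = 121
  D = 19
  S = 300 − 2·11 − 121 − 3·19 = 100
  G = -54 − 2·100 = -254
Policy B (V := 10):
  V = 10
  Z = 121
  D = 9
  S = 300 − 2·10 − 121 − 3·9 = 132
  G = -54 − 2·132 = -318
Policy C (D + 8, V := 108):
  V = 108
  Z = 121
  D = 9 + 8 = 17
  S = 300 − 2·108 − 121 − 3·17 = -88
  G = -54 − 2·(-88) = 122
Comparing — Policy A: G=-254, Policy B: G=-318, Policy C: G=122. Highest is 122 (Policy C).

122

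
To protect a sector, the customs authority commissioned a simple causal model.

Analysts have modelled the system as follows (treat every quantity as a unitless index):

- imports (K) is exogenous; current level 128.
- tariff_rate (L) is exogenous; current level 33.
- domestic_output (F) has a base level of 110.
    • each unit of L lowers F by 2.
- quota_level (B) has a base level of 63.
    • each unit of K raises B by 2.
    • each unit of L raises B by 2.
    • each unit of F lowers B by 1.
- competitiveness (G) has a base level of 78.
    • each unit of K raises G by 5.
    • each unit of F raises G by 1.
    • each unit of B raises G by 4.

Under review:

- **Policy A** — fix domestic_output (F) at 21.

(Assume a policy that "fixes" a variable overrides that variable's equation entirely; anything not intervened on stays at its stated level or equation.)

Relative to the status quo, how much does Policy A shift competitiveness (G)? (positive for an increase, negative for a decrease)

69

Baseline:
  K = 128
  L = 33
  F = 110 − 2·33 = 44
  B = 63 + 2·128 + 2·33 − 44 = 341
  G = 78 + 5·128 + 44 + 4·341 = 2126
Policy A (F := 21):
  K = 128
  L = 33
  F = 21
  B = 63 + 2·128 + 2·33 − 21 = 364
  G = 78 + 5·128 + 21 + 4·364 = 2195
Change in G: 2195 − 2126 = 69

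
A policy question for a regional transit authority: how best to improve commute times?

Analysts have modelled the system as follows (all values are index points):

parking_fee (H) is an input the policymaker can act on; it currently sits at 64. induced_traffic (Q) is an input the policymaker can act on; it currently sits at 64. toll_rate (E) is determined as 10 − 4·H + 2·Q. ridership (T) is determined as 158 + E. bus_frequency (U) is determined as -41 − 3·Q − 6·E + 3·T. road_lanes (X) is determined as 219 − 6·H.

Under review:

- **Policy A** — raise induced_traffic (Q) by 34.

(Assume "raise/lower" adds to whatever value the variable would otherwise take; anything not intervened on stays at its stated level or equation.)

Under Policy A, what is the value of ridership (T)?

Policy A (Q + 34):
  H = 64
  Q = 64 + 34 = 98
  E = 10 − 4·64 + 2·98 = -50
  T = 158 + (-50) = 108

108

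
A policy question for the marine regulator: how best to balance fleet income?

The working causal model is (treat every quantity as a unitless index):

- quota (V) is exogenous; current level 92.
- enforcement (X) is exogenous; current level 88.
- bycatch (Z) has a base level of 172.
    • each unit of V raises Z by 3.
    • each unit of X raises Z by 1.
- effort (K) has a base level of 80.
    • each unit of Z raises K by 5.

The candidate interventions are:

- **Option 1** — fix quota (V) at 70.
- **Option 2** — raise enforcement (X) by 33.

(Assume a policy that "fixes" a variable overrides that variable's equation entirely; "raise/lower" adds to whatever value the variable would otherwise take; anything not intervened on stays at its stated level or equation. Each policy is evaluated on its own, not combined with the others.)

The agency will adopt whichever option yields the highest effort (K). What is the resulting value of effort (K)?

2925

Option 1 (V := 70):
  V = 70
  X = 88
  Z = 172 + 3·70 + 88 = 470
  K = 80 + 5·470 = 2430
Option 2 (X + 33):
  V = 92
  X = 88 + 33 = 121
  Z = 172 + 3·92 + 121 = 569
  K = 80 + 5·569 = 2925
Comparing — Option 1: K=2430, Option 2: K=2925. Highest is 2925 (Option 2).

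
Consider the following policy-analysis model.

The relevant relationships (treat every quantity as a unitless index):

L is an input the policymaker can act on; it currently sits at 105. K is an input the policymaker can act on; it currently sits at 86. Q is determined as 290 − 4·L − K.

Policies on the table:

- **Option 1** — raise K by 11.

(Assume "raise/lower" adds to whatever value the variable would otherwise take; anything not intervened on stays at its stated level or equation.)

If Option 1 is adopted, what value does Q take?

Option 1 (K + 11):
  L = 105
  K = 86 + 11 = 97
  Q = 290 − 4·105 − 97 = -227

-227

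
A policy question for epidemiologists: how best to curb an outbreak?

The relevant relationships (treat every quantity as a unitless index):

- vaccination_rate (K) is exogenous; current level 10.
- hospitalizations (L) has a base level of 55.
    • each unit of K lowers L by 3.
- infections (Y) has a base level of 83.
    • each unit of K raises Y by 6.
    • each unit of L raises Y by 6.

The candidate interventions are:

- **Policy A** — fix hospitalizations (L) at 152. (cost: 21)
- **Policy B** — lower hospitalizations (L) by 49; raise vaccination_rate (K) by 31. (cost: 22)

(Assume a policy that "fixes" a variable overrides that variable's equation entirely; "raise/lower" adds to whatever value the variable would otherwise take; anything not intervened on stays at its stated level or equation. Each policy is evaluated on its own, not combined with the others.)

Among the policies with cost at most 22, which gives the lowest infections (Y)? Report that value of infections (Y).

Policy A (L := 152):
  K = 10
  L = 152
  Y = 83 + 6·10 + 6·152 = 1055
Policy B (L − 49, K + 31):
  K = 10 + 31 = 41
  L = 55 − 3·41 (−49 from intervention) = -117
  Y = 83 + 6·41 + 6·(-117) = -373
Comparing — Policy A: Y=1055, Policy B: Y=-373. Lowest is -373 (Policy B).

-373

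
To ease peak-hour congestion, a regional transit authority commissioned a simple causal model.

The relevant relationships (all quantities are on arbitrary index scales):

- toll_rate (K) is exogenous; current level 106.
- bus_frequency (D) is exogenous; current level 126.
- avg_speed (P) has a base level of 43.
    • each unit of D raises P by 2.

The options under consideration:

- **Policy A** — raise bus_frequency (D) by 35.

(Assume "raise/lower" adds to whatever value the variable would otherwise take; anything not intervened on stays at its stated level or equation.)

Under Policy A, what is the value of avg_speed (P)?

Policy A (D + 35):
  D = 126 + 35 = 161
  P = 43 + 2·161 = 365

365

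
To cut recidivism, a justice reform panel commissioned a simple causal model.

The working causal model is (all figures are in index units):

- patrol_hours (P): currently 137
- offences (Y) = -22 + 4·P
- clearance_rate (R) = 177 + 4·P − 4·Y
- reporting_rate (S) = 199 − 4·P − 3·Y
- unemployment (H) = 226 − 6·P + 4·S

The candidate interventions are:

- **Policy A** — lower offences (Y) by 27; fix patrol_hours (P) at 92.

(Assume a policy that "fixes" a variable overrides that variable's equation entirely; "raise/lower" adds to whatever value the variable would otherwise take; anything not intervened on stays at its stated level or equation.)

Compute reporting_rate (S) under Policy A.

-1126

Policy A (Y − 27, P := 92):
  P = 92
  Y = -22 + 4·92 (−27 from intervention) = 319
  S = 199 − 4·92 − 3·319 = -1126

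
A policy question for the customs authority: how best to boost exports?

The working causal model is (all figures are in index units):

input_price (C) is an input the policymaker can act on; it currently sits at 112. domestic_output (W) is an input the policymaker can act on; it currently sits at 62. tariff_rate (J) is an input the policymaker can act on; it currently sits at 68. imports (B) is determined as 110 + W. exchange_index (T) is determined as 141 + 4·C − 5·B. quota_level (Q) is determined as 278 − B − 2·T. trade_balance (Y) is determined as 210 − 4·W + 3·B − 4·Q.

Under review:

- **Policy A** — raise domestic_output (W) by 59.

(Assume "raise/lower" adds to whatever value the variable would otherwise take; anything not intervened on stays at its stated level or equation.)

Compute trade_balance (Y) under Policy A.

-4297

Policy A (W + 59):
  C = 112
  W = 62 + 59 = 121
  B = 110 + 121 = 231
  T = 141 + 4·112 − 5·231 = -566
  Q = 278 − 231 − 2·(-566) = 1179
  Y = 210 − 4·121 + 3·231 − 4·1179 = -4297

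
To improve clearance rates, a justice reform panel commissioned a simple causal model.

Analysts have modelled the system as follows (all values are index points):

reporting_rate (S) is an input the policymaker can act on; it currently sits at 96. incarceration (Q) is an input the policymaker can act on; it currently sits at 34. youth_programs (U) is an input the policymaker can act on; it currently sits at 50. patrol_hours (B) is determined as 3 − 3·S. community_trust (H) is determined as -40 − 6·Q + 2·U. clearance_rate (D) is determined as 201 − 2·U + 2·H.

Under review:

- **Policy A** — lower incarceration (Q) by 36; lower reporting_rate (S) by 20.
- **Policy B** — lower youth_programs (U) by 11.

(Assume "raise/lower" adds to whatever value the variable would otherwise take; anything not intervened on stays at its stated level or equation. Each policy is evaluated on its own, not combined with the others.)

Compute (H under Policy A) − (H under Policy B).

238

Policy A (Q − 36, S − 20):
  Q = 34 − 36 = -2
  U = 50
  H = -40 − 6·(-2) + 2·50 = 72
Policy B (U − 11):
  Q = 34
  U = 50 − 11 = 39
  H = -40 − 6·34 + 2·39 = -166
H: 72 − (-166) = 238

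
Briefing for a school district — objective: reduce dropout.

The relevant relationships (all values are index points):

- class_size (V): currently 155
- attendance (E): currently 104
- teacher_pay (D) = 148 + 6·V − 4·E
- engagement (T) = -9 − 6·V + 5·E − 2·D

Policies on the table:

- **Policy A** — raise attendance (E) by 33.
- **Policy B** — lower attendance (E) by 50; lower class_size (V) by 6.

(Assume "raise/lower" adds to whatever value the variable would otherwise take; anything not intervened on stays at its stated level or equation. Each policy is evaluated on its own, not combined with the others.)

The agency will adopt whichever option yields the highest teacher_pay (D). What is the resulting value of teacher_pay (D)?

Policy A (E + 33):
  V = 155
  E = 104 + 33 = 137
  D = 148 + 6·155 − 4·137 = 530
Policy B (E − 50, V − 6):
  V = 155 − 6 = 149
  E = 104 − 50 = 54
  D = 148 + 6·149 − 4·54 = 826
Comparing — Policy A: D=530, Policy B: D=826. Highest is 826 (Policy B).

826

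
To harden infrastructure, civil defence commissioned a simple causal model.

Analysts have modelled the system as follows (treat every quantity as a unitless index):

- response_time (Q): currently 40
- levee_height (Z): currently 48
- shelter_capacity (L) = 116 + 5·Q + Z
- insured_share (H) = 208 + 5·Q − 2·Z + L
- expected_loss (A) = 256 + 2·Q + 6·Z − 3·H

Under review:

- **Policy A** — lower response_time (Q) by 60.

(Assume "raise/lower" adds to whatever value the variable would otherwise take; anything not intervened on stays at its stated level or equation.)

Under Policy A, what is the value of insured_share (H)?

76

Policy A (Q − 60):
  Q = 40 − 60 = -20
  Z = 48
  L = 116 + 5·(-20) + 48 = 64
  H = 208 + 5·(-20) − 2·48 + 64 = 76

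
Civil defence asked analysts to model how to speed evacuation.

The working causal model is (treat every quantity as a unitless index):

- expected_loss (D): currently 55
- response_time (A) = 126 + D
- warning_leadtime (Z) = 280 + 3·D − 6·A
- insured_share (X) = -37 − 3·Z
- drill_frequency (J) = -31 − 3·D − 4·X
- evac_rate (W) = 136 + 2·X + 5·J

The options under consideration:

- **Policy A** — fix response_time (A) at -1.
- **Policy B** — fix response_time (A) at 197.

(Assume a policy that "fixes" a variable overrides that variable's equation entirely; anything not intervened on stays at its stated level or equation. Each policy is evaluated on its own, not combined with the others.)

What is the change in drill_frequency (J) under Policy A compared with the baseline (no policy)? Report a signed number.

13104

Baseline:
  D = 55
  A = 126 + 55 = 181
  Z = 280 + 3·55 − 6·181 = -641
  X = -37 − 3·(-641) = 1886
  J = -31 − 3·55 − 4·1886 = -7740
Policy A (A := -1):
  D = 55
  A = -1
  Z = 280 + 3·55 − 6·(-1) = 451
  X = -37 − 3·451 = -1390
  J = -31 − 3·55 − 4·(-1390) = 5364
Change in J: 5364 − (-7740) = 13104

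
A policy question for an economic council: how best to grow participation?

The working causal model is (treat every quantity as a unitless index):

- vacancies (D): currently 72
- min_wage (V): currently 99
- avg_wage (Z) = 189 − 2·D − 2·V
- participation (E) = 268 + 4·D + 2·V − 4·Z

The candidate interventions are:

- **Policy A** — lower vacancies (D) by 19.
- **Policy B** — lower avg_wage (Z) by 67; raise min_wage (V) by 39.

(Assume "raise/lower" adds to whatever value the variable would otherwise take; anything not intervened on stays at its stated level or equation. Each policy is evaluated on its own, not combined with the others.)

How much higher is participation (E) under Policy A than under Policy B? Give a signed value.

-886

Policy A (D − 19):
  D = 72 − 19 = 53
  V = 99
  Z = 189 − 2·53 − 2·99 = -115
  E = 268 + 4·53 + 2·99 − 4·(-115) = 1138
Policy B (Z − 67, V + 39):
  D = 72
  V = 99 + 39 = 138
  Z = 189 − 2·72 − 2·138 (−67 from intervention) = -298
  E = 268 + 4·72 + 2·138 − 4·(-298) = 2024
E: 1138 − 2024 = -886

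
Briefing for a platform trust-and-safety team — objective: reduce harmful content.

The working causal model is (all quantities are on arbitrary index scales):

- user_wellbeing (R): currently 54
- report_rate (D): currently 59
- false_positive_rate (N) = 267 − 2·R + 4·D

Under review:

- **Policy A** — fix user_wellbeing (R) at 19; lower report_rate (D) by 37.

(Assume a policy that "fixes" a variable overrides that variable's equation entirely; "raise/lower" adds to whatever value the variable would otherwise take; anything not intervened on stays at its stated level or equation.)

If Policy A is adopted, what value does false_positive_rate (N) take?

317

Policy A (R := 19, D − 37):
  R = 19
  D = 59 − 37 = 22
  N = 267 − 2·19 + 4·22 = 317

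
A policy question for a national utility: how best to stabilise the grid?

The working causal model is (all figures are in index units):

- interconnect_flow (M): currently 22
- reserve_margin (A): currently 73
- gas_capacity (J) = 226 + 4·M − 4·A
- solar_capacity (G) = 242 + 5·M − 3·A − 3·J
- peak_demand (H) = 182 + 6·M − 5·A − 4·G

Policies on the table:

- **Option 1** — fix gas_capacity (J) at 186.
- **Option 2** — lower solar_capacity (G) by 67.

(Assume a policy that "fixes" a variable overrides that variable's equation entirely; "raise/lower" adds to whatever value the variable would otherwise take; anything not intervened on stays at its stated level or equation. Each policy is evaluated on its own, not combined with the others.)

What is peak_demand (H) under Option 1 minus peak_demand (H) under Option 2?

Option 1 (J := 186):
  M = 22
  A = 73
  J = 186
  G = 242 + 5·22 − 3·73 − 3·186 = -425
  H = 182 + 6·22 − 5·73 − 4·(-425) = 1649
Option 2 (G − 67):
  M = 22
  A = 73
  J = 226 + 4·22 − 4·73 = 22
  G = 242 + 5·22 − 3·73 − 3·22 (−67 from intervention) = 0
  H = 182 + 6·22 − 5·73 − 4·0 = -51
H: 1649 − (-51) = 1700

1700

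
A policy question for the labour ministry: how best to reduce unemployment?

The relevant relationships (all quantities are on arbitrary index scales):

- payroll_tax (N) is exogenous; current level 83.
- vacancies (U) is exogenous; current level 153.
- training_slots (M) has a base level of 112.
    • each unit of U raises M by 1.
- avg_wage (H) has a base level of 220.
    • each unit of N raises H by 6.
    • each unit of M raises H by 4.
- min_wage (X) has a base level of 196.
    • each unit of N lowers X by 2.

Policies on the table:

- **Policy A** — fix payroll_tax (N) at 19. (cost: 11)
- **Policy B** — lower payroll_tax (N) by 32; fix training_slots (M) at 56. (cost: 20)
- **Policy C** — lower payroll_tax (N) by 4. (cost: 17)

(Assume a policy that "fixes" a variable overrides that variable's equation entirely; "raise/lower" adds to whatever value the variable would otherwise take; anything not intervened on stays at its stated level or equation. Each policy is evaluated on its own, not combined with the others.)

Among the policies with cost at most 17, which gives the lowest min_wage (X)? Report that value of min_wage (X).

Policy A (N := 19):
  N = 19
  X = 196 − 2·19 = 158
Policy C (N − 4):
  N = 83 − 4 = 79
  X = 196 − 2·79 = 38
Comparing — Policy A: X=158, Policy C: X=38. Lowest is 38 (Policy C).

38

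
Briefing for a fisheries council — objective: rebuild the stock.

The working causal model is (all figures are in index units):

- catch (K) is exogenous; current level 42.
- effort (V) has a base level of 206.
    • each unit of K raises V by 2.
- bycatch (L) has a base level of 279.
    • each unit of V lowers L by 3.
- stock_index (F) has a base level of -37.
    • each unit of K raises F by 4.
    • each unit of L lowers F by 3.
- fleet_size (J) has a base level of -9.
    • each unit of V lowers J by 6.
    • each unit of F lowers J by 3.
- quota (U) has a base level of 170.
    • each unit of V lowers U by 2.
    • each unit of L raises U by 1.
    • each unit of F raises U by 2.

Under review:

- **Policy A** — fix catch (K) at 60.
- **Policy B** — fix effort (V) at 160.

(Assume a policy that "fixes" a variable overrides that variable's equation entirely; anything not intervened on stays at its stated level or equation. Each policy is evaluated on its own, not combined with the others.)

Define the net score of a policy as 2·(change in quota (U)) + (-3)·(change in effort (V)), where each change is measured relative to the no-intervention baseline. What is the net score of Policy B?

Baseline:
  K = 42
  V = 206 + 2·42 = 290
  L = 279 − 3·290 = -591
  F = -37 + 4·42 − 3·(-591) = 1904
  U = 170 − 2·290 + (-591) + 2·1904 = 2807
Policy B (V := 160):
  K = 42
  V = 160
  L = 279 − 3·160 = -201
  F = -37 + 4·42 − 3·(-201) = 734
  U = 170 − 2·160 + (-201) + 2·734 = 1117
ΔU = 1117 − 2807 = -1690; ΔV = 160 − 290 = -130
Score = 2·(-1690) + (-3)·(-130) = -2990

-2990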